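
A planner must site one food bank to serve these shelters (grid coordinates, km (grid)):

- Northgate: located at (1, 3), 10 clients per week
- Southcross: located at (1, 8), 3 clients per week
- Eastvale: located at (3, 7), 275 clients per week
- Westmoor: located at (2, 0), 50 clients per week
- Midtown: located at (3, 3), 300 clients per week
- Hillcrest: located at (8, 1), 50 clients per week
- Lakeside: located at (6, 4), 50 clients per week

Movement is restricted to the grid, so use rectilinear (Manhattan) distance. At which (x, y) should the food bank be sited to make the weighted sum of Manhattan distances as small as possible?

Manhattan distance separates: Σwᵢ(|x−xᵢ|+|y−yᵢ|) = Σwᵢ|x−xᵢ| + Σwᵢ|y−yᵢ|, so x and y are optimised independently as 1-D weighted medians.
Total weight W = 738; half = 369.
x-coordinate, sorted with cumulative weight:
  x=1 (Northgate, w=10) cum 10
  x=1 (Southcross, w=3) cum 13
  x=2 (Westmoor, w=50) cum 63
  x=3 (Eastvale, w=275) cum 338
  x=3 (Midtown, w=300) cum 638  ← median
  x=6 (Lakeside, w=50) cum 688
  x=8 (Hillcrest, w=50) cum 738
⇒ x* = 3
y-coordinate, sorted with cumulative weight:
  y=0 (Westmoor, w=50) cum 50
  y=1 (Hillcrest, w=50) cum 100
  y=3 (Northgate, w=10) cum 110
  y=3 (Midtown, w=300) cum 410  ← median
  y=4 (Lakeside, w=50) cum 460
  y=7 (Eastvale, w=275) cum 735
  y=8 (Southcross, w=3) cum 738
⇒ y* = 3

(3, 3)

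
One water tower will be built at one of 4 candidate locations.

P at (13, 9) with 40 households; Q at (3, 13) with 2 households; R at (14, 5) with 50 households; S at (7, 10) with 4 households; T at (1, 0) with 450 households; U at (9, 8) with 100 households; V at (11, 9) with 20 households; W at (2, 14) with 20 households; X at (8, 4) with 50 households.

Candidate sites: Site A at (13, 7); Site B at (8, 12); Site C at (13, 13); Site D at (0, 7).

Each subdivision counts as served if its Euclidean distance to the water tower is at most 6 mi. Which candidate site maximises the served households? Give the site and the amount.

Site A, covering 260

Coverage radius r = 6 mi; a point is covered iff (Δx)²+(Δy)² ≤ 6² = 36.
  Site A (13, 7): covers {P, R, U, V, X} → 260
  Site B (8, 12): covers {P, Q, S, U, V} → 166
  Site C (13, 13): covers {P, V} → 60
  Site D (0, 7): covers {none} → 0
Maximum coverage at Site A: 260 households.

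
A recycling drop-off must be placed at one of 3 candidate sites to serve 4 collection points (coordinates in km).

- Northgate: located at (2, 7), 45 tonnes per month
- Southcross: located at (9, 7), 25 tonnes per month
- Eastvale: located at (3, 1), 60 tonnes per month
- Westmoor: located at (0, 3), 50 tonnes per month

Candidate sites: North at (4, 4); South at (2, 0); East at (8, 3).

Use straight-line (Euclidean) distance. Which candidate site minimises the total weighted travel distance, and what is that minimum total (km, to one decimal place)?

Total weighted distance at each candidate:
  North (4, 4): total = 703.9
  South (2, 0): total = 827.6
  East (8, 3): total = 1150.7
Minimum is at North with total 703.9 km.

North, total 703.9 km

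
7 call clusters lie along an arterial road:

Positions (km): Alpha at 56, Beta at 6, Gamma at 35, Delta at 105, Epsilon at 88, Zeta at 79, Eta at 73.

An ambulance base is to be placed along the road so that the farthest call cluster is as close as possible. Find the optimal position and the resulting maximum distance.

The 1-center on a line is the midpoint of the two extreme points: leftmost at 6, rightmost at 105.
Optimal location = (6 + 105)/2 = 55.5; maximum distance = (105 − 6)/2 = 49.5.

location 55.5, max distance 49.5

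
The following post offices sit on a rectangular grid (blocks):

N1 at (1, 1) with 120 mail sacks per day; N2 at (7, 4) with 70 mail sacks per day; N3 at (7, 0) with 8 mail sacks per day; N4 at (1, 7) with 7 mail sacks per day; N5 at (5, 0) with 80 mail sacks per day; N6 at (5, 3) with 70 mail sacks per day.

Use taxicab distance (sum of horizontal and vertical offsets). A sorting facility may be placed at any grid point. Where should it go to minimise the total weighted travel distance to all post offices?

(5, 1)

Manhattan distance separates: Σwᵢ(|x−xᵢ|+|y−yᵢ|) = Σwᵢ|x−xᵢ| + Σwᵢ|y−yᵢ|, so x and y are optimised independently as 1-D weighted medians.
Total weight W = 355; half = 177.5.
x-coordinate, sorted with cumulative weight:
  x=1 (N1, w=120) cum 120
  x=1 (N4, w=7) cum 127
  x=5 (N5, w=80) cum 207  ← median
  x=5 (N6, w=70) cum 277
  x=7 (N2, w=70) cum 347
  x=7 (N3, w=8) cum 355
⇒ x* = 5
y-coordinate, sorted with cumulative weight:
  y=0 (N3, w=8) cum 8
  y=0 (N5, w=80) cum 88
  y=1 (N1, w=120) cum 208  ← median
  y=3 (N6, w=70) cum 278
  y=4 (N2, w=70) cum 348
  y=7 (N4, w=7) cum 355
⇒ y* = 1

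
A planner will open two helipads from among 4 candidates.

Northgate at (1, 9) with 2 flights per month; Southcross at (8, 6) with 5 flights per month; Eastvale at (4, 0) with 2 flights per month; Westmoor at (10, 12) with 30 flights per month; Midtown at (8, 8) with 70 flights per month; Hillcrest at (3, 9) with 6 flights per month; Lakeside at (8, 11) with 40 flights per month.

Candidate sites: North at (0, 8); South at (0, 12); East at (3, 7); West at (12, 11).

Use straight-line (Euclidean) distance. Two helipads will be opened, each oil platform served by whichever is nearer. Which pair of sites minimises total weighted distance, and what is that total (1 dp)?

{East, West}, total 634.4

Evaluate every pair (each demand assigned to the nearer of the two):
  {East, West}: total = 634.4
  {North, West}: total = 648.8
  {South, West}: total = 666.2
  {North, East}: total = 925.6
  {South, East}: total = 928.4
  {North, South}: total = 1263.4
Best pair: {East, West} with total 634.4.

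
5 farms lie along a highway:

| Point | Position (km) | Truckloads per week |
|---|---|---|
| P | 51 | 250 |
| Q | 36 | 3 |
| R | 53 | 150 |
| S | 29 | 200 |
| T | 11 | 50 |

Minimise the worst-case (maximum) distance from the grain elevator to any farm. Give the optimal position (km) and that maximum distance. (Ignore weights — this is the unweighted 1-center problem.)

The 1-center on a line is the midpoint of the two extreme points: leftmost at 11, rightmost at 53.
Optimal location = (11 + 53)/2 = 32; maximum distance = (53 − 11)/2 = 21.

location 32, max distance 21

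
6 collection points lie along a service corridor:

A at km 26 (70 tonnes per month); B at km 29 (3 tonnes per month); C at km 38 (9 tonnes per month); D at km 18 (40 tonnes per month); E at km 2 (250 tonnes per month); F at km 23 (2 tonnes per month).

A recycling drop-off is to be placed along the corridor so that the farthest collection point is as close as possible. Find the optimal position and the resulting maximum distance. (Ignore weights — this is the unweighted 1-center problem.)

location 20, max distance 18

The 1-center on a line is the midpoint of the two extreme points: leftmost at 2, rightmost at 38.
Optimal location = (2 + 38)/2 = 20; maximum distance = (38 − 2)/2 = 18.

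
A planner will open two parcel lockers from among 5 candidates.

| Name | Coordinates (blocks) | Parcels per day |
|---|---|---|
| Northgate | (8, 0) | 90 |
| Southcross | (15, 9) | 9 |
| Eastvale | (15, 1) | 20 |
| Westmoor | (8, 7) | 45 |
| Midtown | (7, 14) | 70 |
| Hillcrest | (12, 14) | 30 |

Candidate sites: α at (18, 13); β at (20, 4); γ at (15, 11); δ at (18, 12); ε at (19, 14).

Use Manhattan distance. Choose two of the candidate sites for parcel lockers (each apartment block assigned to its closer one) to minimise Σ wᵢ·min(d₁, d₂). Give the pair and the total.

{β, γ}, total 3063

Evaluate every pair (each demand assigned to the nearer of the two):
  {β, γ}: total = 3063
  {α, γ}: total = 3283
  {γ, δ}: total = 3283
  {γ, ε}: total = 3283
  {α, β}: total = 3388
  {β, ε}: total = 3406
  {β, δ}: total = 3479
  {α, δ}: total = 4039
  {δ, ε}: total = 4039
  {α, ε}: total = 4203
Best pair: {β, γ} with total 3063.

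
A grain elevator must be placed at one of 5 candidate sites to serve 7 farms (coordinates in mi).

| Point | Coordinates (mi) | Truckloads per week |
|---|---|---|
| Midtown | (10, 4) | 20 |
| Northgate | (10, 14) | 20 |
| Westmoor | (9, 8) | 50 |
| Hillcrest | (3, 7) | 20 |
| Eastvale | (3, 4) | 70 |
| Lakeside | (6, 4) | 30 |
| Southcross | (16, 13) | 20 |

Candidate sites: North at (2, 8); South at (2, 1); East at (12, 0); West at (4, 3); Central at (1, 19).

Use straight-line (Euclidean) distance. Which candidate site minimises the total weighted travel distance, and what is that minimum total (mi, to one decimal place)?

Total weighted distance at each candidate:
  North (2, 8): total = 1512.8
  South (2, 1): total = 1832.9
  East (12, 0): total = 2205.3
  West (4, 3): total = 1286.8
  Central (1, 19): total = 3335.9
Minimum is at West with total 1286.8 mi.

West, total 1286.8 mi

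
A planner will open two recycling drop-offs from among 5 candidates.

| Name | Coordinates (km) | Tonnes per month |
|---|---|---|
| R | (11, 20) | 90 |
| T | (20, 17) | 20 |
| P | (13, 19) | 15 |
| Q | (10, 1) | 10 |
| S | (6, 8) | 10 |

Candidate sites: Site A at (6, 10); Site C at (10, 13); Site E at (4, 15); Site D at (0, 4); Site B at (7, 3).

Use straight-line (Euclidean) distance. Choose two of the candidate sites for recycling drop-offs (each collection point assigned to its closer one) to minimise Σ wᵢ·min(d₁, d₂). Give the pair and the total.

Evaluate every pair (each demand assigned to the nearer of the two):
  {Site C, Site B}: total = 1039.5
  {Site A, Site C}: total = 1070.9
  {Site C, Site D}: total = 1120.9
  {Site C, Site E}: total = 1136.5
  {Site E, Site B}: total = 1331.5
  {Site A, Site E}: total = 1353.5
  {Site E, Site D}: total = 1420.9
  {Site A, Site B}: total = 1546.4
  {Site A, Site D}: total = 1608.8
  {Site D, Site B}: total = 2297.2
Best pair: {Site C, Site B} with total 1039.5.

{Site C, Site B}, total 1039.5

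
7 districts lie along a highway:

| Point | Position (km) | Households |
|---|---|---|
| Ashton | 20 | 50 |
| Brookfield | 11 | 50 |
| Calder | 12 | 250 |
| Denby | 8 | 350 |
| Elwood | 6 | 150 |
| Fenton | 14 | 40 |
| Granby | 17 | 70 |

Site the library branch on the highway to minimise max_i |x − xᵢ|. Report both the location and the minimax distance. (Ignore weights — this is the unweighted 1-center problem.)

The 1-center on a line is the midpoint of the two extreme points: leftmost at 6, rightmost at 20.
Optimal location = (6 + 20)/2 = 13; maximum distance = (20 − 6)/2 = 7.

location 13, max distance 7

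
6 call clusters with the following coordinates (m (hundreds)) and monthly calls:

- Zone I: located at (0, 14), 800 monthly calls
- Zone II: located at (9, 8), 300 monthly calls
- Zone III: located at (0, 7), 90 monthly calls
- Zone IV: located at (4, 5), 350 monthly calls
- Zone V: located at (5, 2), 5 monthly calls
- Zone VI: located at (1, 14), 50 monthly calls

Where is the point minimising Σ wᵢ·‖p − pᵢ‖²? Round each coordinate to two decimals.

The minimiser of Σwᵢ‖p−pᵢ‖² is the weighted centroid p* = (Σwᵢpᵢ)/(Σwᵢ).
Σwᵢ = 1595.
Σwᵢxᵢ = 800·0 + 300·9 + 90·0 + 350·4 + 5·5 + 50·1 = 4175.
Σwᵢyᵢ = 800·14 + 300·8 + 90·7 + 350·5 + 5·2 + 50·14 = 16690.
x* = 4175/1595 = 2.62, y* = 16690/1595 = 10.46.

(2.62, 10.46)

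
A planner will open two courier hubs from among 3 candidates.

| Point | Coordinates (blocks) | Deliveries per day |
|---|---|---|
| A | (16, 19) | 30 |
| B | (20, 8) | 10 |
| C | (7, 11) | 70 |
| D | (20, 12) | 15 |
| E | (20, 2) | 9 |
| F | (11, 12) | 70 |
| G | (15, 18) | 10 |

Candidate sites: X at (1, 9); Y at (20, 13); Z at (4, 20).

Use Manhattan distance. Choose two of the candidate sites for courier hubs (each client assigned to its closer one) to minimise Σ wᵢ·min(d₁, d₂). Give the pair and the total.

{X, Y}, total 1824

Evaluate every pair (each demand assigned to the nearer of the two):
  {X, Y}: total = 1824
  {Y, Z}: total = 2104
  {X, Z}: total = 2754
Best pair: {X, Y} with total 1824.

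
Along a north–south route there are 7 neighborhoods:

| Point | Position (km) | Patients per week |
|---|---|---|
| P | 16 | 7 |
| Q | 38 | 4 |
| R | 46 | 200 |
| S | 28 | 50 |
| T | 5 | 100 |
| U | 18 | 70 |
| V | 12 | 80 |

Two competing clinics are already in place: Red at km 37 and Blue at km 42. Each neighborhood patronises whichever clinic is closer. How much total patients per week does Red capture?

311

The indifferent point is the midpoint (37+42)/2 = 39.5; neighborhoods left of it (closer to Red at 37) go to Red, those right go to Blue.
  T at 5 (w=100) → Red
  V at 12 (w=80) → Red
  P at 16 (w=7) → Red
  U at 18 (w=70) → Red
  S at 28 (w=50) → Red
  Q at 38 (w=4) → Red
  R at 46 (w=200) → Blue
Red captures 311; Blue captures 200.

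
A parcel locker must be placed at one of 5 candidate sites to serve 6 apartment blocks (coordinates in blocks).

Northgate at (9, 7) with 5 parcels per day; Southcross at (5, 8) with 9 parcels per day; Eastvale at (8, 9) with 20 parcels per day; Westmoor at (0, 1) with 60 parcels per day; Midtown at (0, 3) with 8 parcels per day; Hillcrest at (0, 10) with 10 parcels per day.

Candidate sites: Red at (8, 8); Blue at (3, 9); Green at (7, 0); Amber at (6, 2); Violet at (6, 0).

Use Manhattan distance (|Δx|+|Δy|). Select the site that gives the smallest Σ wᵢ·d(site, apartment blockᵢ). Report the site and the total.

Amber, total 899 blocks

Total weighted distance at each candidate:
  Red (8, 8): total = 1161
  Blue (3, 9): total = 939
  Green (7, 0): total = 1065
  Amber (6, 2): total = 899
  Violet (6, 0): total = 1003
Minimum is at Amber with total 899 blocks.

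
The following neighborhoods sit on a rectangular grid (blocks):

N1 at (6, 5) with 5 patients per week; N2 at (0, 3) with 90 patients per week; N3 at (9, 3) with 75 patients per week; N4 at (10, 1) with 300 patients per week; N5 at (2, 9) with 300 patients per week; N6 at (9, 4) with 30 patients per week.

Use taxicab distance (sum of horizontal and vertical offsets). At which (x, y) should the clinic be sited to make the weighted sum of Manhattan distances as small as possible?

(9, 3)

Manhattan distance separates: Σwᵢ(|x−xᵢ|+|y−yᵢ|) = Σwᵢ|x−xᵢ| + Σwᵢ|y−yᵢ|, so x and y are optimised independently as 1-D weighted medians.
Total weight W = 800; half = 400.
x-coordinate, sorted with cumulative weight:
  x=0 (N2, w=90) cum 90
  x=2 (N5, w=300) cum 390
  x=6 (N1, w=5) cum 395
  x=9 (N3, w=75) cum 470  ← median
  x=9 (N6, w=30) cum 500
  x=10 (N4, w=300) cum 800
⇒ x* = 9
y-coordinate, sorted with cumulative weight:
  y=1 (N4, w=300) cum 300
  y=3 (N2, w=90) cum 390
  y=3 (N3, w=75) cum 465  ← median
  y=4 (N6, w=30) cum 495
  y=5 (N1, w=5) cum 500
  y=9 (N5, w=300) cum 800
⇒ y* = 3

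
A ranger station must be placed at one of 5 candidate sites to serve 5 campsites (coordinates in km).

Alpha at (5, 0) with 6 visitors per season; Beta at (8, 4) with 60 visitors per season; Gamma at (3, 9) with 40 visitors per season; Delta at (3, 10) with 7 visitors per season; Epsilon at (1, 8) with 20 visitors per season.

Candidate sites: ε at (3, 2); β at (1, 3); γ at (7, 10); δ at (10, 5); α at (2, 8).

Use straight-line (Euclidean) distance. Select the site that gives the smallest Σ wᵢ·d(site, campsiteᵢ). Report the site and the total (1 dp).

α, total 576.2 km

Total weighted distance at each candidate:
  ε (3, 2): total = 802.6
  β (1, 3): total = 858.2
  γ (7, 10): total = 745.6
  δ (10, 5): total = 749.0
  α (2, 8): total = 576.2
Minimum is at α with total 576.2 km.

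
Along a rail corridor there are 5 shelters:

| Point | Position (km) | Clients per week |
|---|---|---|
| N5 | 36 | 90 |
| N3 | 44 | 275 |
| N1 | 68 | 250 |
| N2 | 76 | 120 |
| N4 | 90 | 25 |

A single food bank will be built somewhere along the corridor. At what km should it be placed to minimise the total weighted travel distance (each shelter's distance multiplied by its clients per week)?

For a sum of weighted absolute distances on a line, the optimum is the weighted median (not the mean). Total weight W = 760; half-weight = 380.
Sort by position and accumulate weight:
  km 36 (N5, w=90) → cum 90
  km 44 (N3, w=275) → cum 365
  km 68 (N1, w=250) → cum 615  ≥ 380 → median here
  km 76 (N2, w=120) → cum 735
  km 90 (N4, w=25) → cum 760
Optimal location: km 68.

x = 68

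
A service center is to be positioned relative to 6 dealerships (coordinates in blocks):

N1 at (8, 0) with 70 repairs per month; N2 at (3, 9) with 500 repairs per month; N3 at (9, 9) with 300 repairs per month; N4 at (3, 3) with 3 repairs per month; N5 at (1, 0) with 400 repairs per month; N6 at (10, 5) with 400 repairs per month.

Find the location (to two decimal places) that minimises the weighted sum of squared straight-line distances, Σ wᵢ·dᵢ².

(5.48, 5.50)

The minimiser of Σwᵢ‖p−pᵢ‖² is the weighted centroid p* = (Σwᵢpᵢ)/(Σwᵢ).
Σwᵢ = 1673.
Σwᵢxᵢ = 70·8 + 500·3 + 300·9 + 3·3 + 400·1 + 400·10 = 9169.
Σwᵢyᵢ = 70·0 + 500·9 + 300·9 + 3·3 + 400·0 + 400·5 = 9209.
x* = 9169/1673 = 5.48, y* = 9209/1673 = 5.50.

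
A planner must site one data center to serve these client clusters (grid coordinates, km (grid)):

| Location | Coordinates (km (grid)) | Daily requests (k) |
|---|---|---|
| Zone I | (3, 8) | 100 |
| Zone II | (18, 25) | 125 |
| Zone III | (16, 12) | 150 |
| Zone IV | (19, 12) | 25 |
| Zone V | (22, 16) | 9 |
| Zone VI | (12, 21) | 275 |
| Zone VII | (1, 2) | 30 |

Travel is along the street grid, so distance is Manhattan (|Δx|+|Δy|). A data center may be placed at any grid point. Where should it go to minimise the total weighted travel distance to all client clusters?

(12, 21)

Manhattan distance separates: Σwᵢ(|x−xᵢ|+|y−yᵢ|) = Σwᵢ|x−xᵢ| + Σwᵢ|y−yᵢ|, so x and y are optimised independently as 1-D weighted medians.
Total weight W = 714; half = 357.
x-coordinate, sorted with cumulative weight:
  x=1 (Zone VII, w=30) cum 30
  x=3 (Zone I, w=100) cum 130
  x=12 (Zone VI, w=275) cum 405  ← median
  x=16 (Zone III, w=150) cum 555
  x=18 (Zone II, w=125) cum 680
  x=19 (Zone IV, w=25) cum 705
  x=22 (Zone V, w=9) cum 714
⇒ x* = 12
y-coordinate, sorted with cumulative weight:
  y=2 (Zone VII, w=30) cum 30
  y=8 (Zone I, w=100) cum 130
  y=12 (Zone III, w=150) cum 280
  y=12 (Zone IV, w=25) cum 305
  y=16 (Zone V, w=9) cum 314
  y=21 (Zone VI, w=275) cum 589  ← median
  y=25 (Zone II, w=125) cum 714
⇒ y* = 21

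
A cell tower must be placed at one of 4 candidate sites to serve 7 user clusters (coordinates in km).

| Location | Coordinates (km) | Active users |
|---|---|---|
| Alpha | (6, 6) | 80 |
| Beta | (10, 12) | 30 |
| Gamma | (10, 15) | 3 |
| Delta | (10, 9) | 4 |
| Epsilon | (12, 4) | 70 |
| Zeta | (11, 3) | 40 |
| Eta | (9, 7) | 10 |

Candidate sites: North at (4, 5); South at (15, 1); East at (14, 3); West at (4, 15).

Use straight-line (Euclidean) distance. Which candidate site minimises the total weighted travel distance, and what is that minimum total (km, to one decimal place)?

Total weighted distance at each candidate:
  North (4, 5): total = 1428.7
  South (15, 1): total = 1829.2
  East (14, 3): total = 1386.3
  West (4, 15): total = 2592.9
Minimum is at East with total 1386.3 km.

East, total 1386.3 km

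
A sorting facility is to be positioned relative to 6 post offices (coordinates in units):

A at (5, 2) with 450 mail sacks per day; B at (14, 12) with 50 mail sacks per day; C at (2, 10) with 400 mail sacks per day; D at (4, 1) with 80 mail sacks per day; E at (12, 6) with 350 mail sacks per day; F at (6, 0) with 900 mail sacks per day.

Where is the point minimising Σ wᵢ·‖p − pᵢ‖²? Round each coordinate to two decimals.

(6.13, 3.44)

The minimiser of Σwᵢ‖p−pᵢ‖² is the weighted centroid p* = (Σwᵢpᵢ)/(Σwᵢ).
Σwᵢ = 2230.
Σwᵢxᵢ = 450·5 + 50·14 + 400·2 + 80·4 + 350·12 + 900·6 = 13670.
Σwᵢyᵢ = 450·2 + 50·12 + 400·10 + 80·1 + 350·6 + 900·0 = 7680.
x* = 13670/2230 = 6.13, y* = 7680/2230 = 3.44.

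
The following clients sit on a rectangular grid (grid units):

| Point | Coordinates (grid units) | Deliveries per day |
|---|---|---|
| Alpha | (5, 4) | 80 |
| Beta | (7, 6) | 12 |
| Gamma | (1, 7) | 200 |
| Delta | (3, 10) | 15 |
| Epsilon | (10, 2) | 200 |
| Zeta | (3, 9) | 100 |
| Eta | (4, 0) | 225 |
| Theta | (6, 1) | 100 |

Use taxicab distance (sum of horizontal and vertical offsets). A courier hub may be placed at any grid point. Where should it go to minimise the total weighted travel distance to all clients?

Manhattan distance separates: Σwᵢ(|x−xᵢ|+|y−yᵢ|) = Σwᵢ|x−xᵢ| + Σwᵢ|y−yᵢ|, so x and y are optimised independently as 1-D weighted medians.
Total weight W = 932; half = 466.
x-coordinate, sorted with cumulative weight:
  x=1 (Gamma, w=200) cum 200
  x=3 (Delta, w=15) cum 215
  x=3 (Zeta, w=100) cum 315
  x=4 (Eta, w=225) cum 540  ← median
  x=5 (Alpha, w=80) cum 620
  x=6 (Theta, w=100) cum 720
  x=7 (Beta, w=12) cum 732
  x=10 (Epsilon, w=200) cum 932
⇒ x* = 4
y-coordinate, sorted with cumulative weight:
  y=0 (Eta, w=225) cum 225
  y=1 (Theta, w=100) cum 325
  y=2 (Epsilon, w=200) cum 525  ← median
  y=4 (Alpha, w=80) cum 605
  y=6 (Beta, w=12) cum 617
  y=7 (Gamma, w=200) cum 817
  y=9 (Zeta, w=100) cum 917
  y=10 (Delta, w=15) cum 932
⇒ y* = 2

(4, 2)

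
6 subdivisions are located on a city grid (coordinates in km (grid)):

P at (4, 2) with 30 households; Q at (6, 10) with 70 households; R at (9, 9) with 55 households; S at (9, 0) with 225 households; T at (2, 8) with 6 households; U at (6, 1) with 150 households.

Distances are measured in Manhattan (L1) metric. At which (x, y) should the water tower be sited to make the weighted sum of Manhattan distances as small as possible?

(9, 1)

Manhattan distance separates: Σwᵢ(|x−xᵢ|+|y−yᵢ|) = Σwᵢ|x−xᵢ| + Σwᵢ|y−yᵢ|, so x and y are optimised independently as 1-D weighted medians.
Total weight W = 536; half = 268.
x-coordinate, sorted with cumulative weight:
  x=2 (T, w=6) cum 6
  x=4 (P, w=30) cum 36
  x=6 (Q, w=70) cum 106
  x=6 (U, w=150) cum 256
  x=9 (R, w=55) cum 311  ← median
  x=9 (S, w=225) cum 536
⇒ x* = 9
y-coordinate, sorted with cumulative weight:
  y=0 (S, w=225) cum 225
  y=1 (U, w=150) cum 375  ← median
  y=2 (P, w=30) cum 405
  y=8 (T, w=6) cum 411
  y=9 (R, w=55) cum 466
  y=10 (Q, w=70) cum 536
⇒ y* = 1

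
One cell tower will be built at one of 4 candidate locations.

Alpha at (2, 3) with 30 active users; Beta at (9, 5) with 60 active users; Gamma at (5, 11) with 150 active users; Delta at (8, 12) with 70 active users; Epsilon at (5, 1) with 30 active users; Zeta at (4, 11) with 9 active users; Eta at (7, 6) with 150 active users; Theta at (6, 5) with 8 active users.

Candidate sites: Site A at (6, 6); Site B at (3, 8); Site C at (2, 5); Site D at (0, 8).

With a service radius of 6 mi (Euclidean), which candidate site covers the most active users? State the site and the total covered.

Coverage radius r = 6 mi; a point is covered iff (Δx)²+(Δy)² ≤ 6² = 36.
  Site A (6, 6): covers {Alpha, Beta, Gamma, Epsilon, Zeta, Eta, Theta} → 437
  Site B (3, 8): covers {Alpha, Gamma, Zeta, Eta, Theta} → 347
  Site C (2, 5): covers {Alpha, Epsilon, Eta, Theta} → 218
  Site D (0, 8): covers {Alpha, Gamma, Zeta} → 189
Maximum coverage at Site A: 437 active users.

Site A, covering 437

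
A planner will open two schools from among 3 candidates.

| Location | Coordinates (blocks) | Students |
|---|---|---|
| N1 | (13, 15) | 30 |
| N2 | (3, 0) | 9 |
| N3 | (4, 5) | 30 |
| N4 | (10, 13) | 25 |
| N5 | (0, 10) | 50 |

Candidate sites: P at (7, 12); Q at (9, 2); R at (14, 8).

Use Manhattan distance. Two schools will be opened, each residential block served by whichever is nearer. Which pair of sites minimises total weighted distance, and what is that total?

{P, Q}, total 1132

Evaluate every pair (each demand assigned to the nearer of the two):
  {P, Q}: total = 1132
  {P, R}: total = 1234
  {Q, R}: total = 1577
Best pair: {P, Q} with total 1132.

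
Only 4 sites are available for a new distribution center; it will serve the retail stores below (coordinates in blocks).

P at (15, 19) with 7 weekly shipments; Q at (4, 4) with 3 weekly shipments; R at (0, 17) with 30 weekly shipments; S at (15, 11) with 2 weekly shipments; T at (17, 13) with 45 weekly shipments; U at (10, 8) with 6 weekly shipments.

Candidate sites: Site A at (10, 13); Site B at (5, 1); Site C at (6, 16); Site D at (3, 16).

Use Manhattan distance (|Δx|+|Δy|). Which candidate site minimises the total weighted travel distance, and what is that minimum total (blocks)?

Site A, total 901 blocks

Total weighted distance at each candidate:
  Site A (10, 13): total = 901
  Site B (5, 1): total = 2030
  Site C (6, 16): total = 1066
  Site D (3, 16): total = 1153
Minimum is at Site A with total 901 blocks.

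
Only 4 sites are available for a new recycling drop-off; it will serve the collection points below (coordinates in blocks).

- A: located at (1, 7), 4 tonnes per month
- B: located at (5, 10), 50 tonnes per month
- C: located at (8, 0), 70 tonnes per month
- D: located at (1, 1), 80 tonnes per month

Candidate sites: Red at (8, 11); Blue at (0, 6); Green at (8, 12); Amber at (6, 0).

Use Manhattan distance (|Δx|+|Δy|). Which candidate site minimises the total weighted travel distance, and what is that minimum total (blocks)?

Amber, total 1218 blocks

Total weighted distance at each candidate:
  Red (8, 11): total = 2374
  Blue (0, 6): total = 1918
  Green (8, 12): total = 2578
  Amber (6, 0): total = 1218
Minimum is at Amber with total 1218 blocks.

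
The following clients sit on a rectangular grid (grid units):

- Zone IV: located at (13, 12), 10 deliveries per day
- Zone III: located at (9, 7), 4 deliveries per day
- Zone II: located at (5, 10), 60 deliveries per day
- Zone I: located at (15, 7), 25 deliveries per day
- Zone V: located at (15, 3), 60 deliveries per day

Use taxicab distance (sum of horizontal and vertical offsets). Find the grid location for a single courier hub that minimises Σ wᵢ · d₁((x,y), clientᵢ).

Manhattan distance separates: Σwᵢ(|x−xᵢ|+|y−yᵢ|) = Σwᵢ|x−xᵢ| + Σwᵢ|y−yᵢ|, so x and y are optimised independently as 1-D weighted medians.
Total weight W = 159; half = 79.5.
x-coordinate, sorted with cumulative weight:
  x=5 (Zone II, w=60) cum 60
  x=9 (Zone III, w=4) cum 64
  x=13 (Zone IV, w=10) cum 74
  x=15 (Zone I, w=25) cum 99  ← median
  x=15 (Zone V, w=60) cum 159
⇒ x* = 15
y-coordinate, sorted with cumulative weight:
  y=3 (Zone V, w=60) cum 60
  y=7 (Zone III, w=4) cum 64
  y=7 (Zone I, w=25) cum 89  ← median
  y=10 (Zone II, w=60) cum 149
  y=12 (Zone IV, w=10) cum 159
⇒ y* = 7

(15, 7)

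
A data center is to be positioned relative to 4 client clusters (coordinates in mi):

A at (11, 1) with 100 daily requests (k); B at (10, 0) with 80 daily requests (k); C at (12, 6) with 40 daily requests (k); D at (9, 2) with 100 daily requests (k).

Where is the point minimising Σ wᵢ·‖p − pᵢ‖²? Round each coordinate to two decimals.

The minimiser of Σwᵢ‖p−pᵢ‖² is the weighted centroid p* = (Σwᵢpᵢ)/(Σwᵢ).
Σwᵢ = 320.
Σwᵢxᵢ = 100·11 + 80·10 + 40·12 + 100·9 = 3280.
Σwᵢyᵢ = 100·1 + 80·0 + 40·6 + 100·2 = 540.
x* = 3280/320 = 10.25, y* = 540/320 = 1.69.

(10.25, 1.69)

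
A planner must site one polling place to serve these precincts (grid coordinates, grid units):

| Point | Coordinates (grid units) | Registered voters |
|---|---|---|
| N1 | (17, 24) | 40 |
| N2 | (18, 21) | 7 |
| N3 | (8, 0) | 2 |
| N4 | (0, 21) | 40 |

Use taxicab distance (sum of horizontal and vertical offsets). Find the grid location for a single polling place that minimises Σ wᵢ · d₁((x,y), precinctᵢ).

(17, 21)

Manhattan distance separates: Σwᵢ(|x−xᵢ|+|y−yᵢ|) = Σwᵢ|x−xᵢ| + Σwᵢ|y−yᵢ|, so x and y are optimised independently as 1-D weighted medians.
Total weight W = 89; half = 44.5.
x-coordinate, sorted with cumulative weight:
  x=0 (N4, w=40) cum 40
  x=8 (N3, w=2) cum 42
  x=17 (N1, w=40) cum 82  ← median
  x=18 (N2, w=7) cum 89
⇒ x* = 17
y-coordinate, sorted with cumulative weight:
  y=0 (N3, w=2) cum 2
  y=21 (N2, w=7) cum 9
  y=21 (N4, w=40) cum 49  ← median
  y=24 (N1, w=40) cum 89
⇒ y* = 21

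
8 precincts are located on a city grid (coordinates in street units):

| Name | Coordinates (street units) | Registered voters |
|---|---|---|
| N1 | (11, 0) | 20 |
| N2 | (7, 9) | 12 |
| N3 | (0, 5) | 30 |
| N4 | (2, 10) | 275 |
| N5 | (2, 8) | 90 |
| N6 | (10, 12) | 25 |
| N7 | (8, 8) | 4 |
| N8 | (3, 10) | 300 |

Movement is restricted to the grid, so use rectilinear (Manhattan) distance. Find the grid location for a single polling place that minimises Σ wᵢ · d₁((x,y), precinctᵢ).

(2, 10)

Manhattan distance separates: Σwᵢ(|x−xᵢ|+|y−yᵢ|) = Σwᵢ|x−xᵢ| + Σwᵢ|y−yᵢ|, so x and y are optimised independently as 1-D weighted medians.
Total weight W = 756; half = 378.
x-coordinate, sorted with cumulative weight:
  x=0 (N3, w=30) cum 30
  x=2 (N4, w=275) cum 305
  x=2 (N5, w=90) cum 395  ← median
  x=3 (N8, w=300) cum 695
  x=7 (N2, w=12) cum 707
  x=8 (N7, w=4) cum 711
  x=10 (N6, w=25) cum 736
  x=11 (N1, w=20) cum 756
⇒ x* = 2
y-coordinate, sorted with cumulative weight:
  y=0 (N1, w=20) cum 20
  y=5 (N3, w=30) cum 50
  y=8 (N5, w=90) cum 140
  y=8 (N7, w=4) cum 144
  y=9 (N2, w=12) cum 156
  y=10 (N4, w=275) cum 431  ← median
  y=10 (N8, w=300) cum 731
  y=12 (N6, w=25) cum 756
⇒ y* = 10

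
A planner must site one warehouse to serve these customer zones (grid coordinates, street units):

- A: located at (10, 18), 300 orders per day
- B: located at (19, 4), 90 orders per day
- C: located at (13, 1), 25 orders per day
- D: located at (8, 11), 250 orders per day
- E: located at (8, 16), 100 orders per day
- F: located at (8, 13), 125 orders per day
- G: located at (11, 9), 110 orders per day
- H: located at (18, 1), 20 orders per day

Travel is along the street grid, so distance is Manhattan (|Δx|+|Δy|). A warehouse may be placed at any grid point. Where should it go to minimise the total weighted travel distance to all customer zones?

(10, 13)

Manhattan distance separates: Σwᵢ(|x−xᵢ|+|y−yᵢ|) = Σwᵢ|x−xᵢ| + Σwᵢ|y−yᵢ|, so x and y are optimised independently as 1-D weighted medians.
Total weight W = 1020; half = 510.
x-coordinate, sorted with cumulative weight:
  x=8 (D, w=250) cum 250
  x=8 (E, w=100) cum 350
  x=8 (F, w=125) cum 475
  x=10 (A, w=300) cum 775  ← median
  x=11 (G, w=110) cum 885
  x=13 (C, w=25) cum 910
  x=18 (H, w=20) cum 930
  x=19 (B, w=90) cum 1020
⇒ x* = 10
y-coordinate, sorted with cumulative weight:
  y=1 (C, w=25) cum 25
  y=1 (H, w=20) cum 45
  y=4 (B, w=90) cum 135
  y=9 (G, w=110) cum 245
  y=11 (D, w=250) cum 495
  y=13 (F, w=125) cum 620  ← median
  y=16 (E, w=100) cum 720
  y=18 (A, w=300) cum 1020
⇒ y* = 13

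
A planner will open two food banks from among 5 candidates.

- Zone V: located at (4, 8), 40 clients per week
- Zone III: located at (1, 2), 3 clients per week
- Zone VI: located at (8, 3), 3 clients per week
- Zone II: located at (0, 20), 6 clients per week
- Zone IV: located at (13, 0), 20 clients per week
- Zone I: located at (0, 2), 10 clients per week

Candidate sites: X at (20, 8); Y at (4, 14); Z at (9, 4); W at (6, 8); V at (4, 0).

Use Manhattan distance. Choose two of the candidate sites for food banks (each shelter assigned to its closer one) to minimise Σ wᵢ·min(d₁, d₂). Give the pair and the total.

Evaluate every pair (each demand assigned to the nearer of the two):
  {W, V}: total = 464
  {Z, W}: total = 494
  {Y, V}: total = 576
  {Y, Z}: total = 606
  {Y, W}: total = 614
  {X, W}: total = 662
  {Z, V}: total = 705
  {X, V}: total = 740
  {X, Z}: total = 816
  {X, Y}: total = 850
Best pair: {W, V} with total 464.

{W, V}, total 464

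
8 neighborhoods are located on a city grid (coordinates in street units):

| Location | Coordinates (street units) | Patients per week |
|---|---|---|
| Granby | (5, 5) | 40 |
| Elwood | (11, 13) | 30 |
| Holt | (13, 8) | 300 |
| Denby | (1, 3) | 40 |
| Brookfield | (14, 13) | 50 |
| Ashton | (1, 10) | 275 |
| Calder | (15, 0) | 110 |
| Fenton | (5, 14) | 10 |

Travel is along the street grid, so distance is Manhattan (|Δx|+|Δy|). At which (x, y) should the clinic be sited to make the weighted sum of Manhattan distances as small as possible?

Manhattan distance separates: Σwᵢ(|x−xᵢ|+|y−yᵢ|) = Σwᵢ|x−xᵢ| + Σwᵢ|y−yᵢ|, so x and y are optimised independently as 1-D weighted medians.
Total weight W = 855; half = 427.5.
x-coordinate, sorted with cumulative weight:
  x=1 (Denby, w=40) cum 40
  x=1 (Ashton, w=275) cum 315
  x=5 (Granby, w=40) cum 355
  x=5 (Fenton, w=10) cum 365
  x=11 (Elwood, w=30) cum 395
  x=13 (Holt, w=300) cum 695  ← median
  x=14 (Brookfield, w=50) cum 745
  x=15 (Calder, w=110) cum 855
⇒ x* = 13
y-coordinate, sorted with cumulative weight:
  y=0 (Calder, w=110) cum 110
  y=3 (Denby, w=40) cum 150
  y=5 (Granby, w=40) cum 190
  y=8 (Holt, w=300) cum 490  ← median
  y=10 (Ashton, w=275) cum 765
  y=13 (Elwood, w=30) cum 795
  y=13 (Brookfield, w=50) cum 845
  y=14 (Fenton, w=10) cum 855
⇒ y* = 8

(13, 8)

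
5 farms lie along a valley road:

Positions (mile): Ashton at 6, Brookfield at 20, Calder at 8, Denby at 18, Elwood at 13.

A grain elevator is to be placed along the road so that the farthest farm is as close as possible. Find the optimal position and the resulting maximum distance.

location 13, max distance 7

The 1-center on a line is the midpoint of the two extreme points: leftmost at 6, rightmost at 20.
Optimal location = (6 + 20)/2 = 13; maximum distance = (20 − 6)/2 = 7.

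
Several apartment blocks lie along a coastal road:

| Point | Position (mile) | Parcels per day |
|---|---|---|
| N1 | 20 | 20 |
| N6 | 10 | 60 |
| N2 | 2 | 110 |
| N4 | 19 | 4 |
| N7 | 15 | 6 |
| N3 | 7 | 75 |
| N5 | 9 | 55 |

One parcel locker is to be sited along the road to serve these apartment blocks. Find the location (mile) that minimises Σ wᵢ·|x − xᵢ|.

For a sum of weighted absolute distances on a line, the optimum is the weighted median (not the mean). Total weight W = 330; half-weight = 165.
Sort by position and accumulate weight:
  mile 2 (N2, w=110) → cum 110
  mile 7 (N3, w=75) → cum 185  ≥ 165 → median here
  mile 9 (N5, w=55) → cum 240
  mile 10 (N6, w=60) → cum 300
  mile 15 (N7, w=6) → cum 306
  mile 19 (N4, w=4) → cum 310
  mile 20 (N1, w=20) → cum 330
Optimal location: mile 7.

x = 7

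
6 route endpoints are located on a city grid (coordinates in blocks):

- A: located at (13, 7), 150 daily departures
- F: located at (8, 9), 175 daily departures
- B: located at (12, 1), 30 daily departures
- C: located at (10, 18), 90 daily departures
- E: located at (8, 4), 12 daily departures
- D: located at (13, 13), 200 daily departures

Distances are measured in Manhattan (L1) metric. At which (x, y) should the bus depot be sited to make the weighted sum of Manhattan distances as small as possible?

Manhattan distance separates: Σwᵢ(|x−xᵢ|+|y−yᵢ|) = Σwᵢ|x−xᵢ| + Σwᵢ|y−yᵢ|, so x and y are optimised independently as 1-D weighted medians.
Total weight W = 657; half = 328.5.
x-coordinate, sorted with cumulative weight:
  x=8 (F, w=175) cum 175
  x=8 (E, w=12) cum 187
  x=10 (C, w=90) cum 277
  x=12 (B, w=30) cum 307
  x=13 (A, w=150) cum 457  ← median
  x=13 (D, w=200) cum 657
⇒ x* = 13
y-coordinate, sorted with cumulative weight:
  y=1 (B, w=30) cum 30
  y=4 (E, w=12) cum 42
  y=7 (A, w=150) cum 192
  y=9 (F, w=175) cum 367  ← median
  y=13 (D, w=200) cum 567
  y=18 (C, w=90) cum 657
⇒ y* = 9

(13, 9)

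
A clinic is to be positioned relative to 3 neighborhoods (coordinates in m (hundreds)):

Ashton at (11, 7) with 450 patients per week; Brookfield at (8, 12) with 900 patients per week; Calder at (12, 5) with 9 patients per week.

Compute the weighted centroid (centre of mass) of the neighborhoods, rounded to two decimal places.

(9.02, 10.30)

The minimiser of Σwᵢ‖p−pᵢ‖² is the weighted centroid p* = (Σwᵢpᵢ)/(Σwᵢ).
Σwᵢ = 1359.
Σwᵢxᵢ = 450·11 + 900·8 + 9·12 = 12258.
Σwᵢyᵢ = 450·7 + 900·12 + 9·5 = 13995.
x* = 12258/1359 = 9.02, y* = 13995/1359 = 10.30.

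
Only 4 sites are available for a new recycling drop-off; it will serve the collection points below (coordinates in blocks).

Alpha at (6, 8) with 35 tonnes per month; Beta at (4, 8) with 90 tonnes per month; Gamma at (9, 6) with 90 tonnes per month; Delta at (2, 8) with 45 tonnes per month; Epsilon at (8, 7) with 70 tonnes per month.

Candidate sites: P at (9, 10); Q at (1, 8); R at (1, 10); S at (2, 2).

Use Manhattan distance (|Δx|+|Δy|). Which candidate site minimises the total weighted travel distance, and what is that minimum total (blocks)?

P, total 1850 blocks

Total weighted distance at each candidate:
  P (9, 10): total = 1850
  Q (1, 8): total = 1950
  R (1, 10): total = 2610
  S (2, 2): total = 3100
Minimum is at P with total 1850 blocks.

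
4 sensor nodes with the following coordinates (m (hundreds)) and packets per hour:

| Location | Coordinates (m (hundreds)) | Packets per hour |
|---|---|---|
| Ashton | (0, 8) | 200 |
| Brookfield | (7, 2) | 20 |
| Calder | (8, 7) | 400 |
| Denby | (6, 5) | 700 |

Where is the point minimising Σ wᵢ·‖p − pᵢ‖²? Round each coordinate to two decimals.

(5.71, 6.02)

The minimiser of Σwᵢ‖p−pᵢ‖² is the weighted centroid p* = (Σwᵢpᵢ)/(Σwᵢ).
Σwᵢ = 1320.
Σwᵢxᵢ = 200·0 + 20·7 + 400·8 + 700·6 = 7540.
Σwᵢyᵢ = 200·8 + 20·2 + 400·7 + 700·5 = 7940.
x* = 7540/1320 = 5.71, y* = 7940/1320 = 6.02.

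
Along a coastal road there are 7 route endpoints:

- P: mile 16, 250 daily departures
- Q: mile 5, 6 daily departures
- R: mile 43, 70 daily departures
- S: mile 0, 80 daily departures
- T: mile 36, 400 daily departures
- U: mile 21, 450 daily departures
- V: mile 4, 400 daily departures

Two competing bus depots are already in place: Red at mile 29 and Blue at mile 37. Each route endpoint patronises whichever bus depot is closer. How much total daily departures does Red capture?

The indifferent point is the midpoint (29+37)/2 = 33; route endpoints left of it (closer to Red at 29) go to Red, those right go to Blue.
  S at 0 (w=80) → Red
  V at 4 (w=400) → Red
  Q at 5 (w=6) → Red
  P at 16 (w=250) → Red
  U at 21 (w=450) → Red
  T at 36 (w=400) → Blue
  R at 43 (w=70) → Blue
Red captures 1186; Blue captures 470.

1186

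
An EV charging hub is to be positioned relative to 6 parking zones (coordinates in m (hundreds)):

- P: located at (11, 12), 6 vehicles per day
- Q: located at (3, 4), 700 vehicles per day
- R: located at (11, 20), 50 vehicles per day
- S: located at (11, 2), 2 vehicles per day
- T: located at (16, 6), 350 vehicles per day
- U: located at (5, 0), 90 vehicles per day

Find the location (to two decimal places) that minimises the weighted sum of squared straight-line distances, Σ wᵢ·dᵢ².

(7.34, 4.99)

The minimiser of Σwᵢ‖p−pᵢ‖² is the weighted centroid p* = (Σwᵢpᵢ)/(Σwᵢ).
Σwᵢ = 1198.
Σwᵢxᵢ = 6·11 + 700·3 + 50·11 + 2·11 + 350·16 + 90·5 = 8788.
Σwᵢyᵢ = 6·12 + 700·4 + 50·20 + 2·2 + 350·6 + 90·0 = 5976.
x* = 8788/1198 = 7.34, y* = 5976/1198 = 4.99.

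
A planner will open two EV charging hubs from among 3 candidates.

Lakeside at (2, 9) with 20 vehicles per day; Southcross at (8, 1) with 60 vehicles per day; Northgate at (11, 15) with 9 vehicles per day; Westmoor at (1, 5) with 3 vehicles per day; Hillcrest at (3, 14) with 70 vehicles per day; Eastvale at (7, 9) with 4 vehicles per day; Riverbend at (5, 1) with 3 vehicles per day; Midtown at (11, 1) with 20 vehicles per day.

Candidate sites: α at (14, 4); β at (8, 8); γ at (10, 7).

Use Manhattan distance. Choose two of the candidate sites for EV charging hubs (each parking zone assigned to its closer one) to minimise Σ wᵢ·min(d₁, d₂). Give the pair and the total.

{α, β}, total 1608

Evaluate every pair (each demand assigned to the nearer of the two):
  {α, β}: total = 1608
  {β, γ}: total = 1619
  {α, γ}: total = 1947
Best pair: {α, β} with total 1608.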